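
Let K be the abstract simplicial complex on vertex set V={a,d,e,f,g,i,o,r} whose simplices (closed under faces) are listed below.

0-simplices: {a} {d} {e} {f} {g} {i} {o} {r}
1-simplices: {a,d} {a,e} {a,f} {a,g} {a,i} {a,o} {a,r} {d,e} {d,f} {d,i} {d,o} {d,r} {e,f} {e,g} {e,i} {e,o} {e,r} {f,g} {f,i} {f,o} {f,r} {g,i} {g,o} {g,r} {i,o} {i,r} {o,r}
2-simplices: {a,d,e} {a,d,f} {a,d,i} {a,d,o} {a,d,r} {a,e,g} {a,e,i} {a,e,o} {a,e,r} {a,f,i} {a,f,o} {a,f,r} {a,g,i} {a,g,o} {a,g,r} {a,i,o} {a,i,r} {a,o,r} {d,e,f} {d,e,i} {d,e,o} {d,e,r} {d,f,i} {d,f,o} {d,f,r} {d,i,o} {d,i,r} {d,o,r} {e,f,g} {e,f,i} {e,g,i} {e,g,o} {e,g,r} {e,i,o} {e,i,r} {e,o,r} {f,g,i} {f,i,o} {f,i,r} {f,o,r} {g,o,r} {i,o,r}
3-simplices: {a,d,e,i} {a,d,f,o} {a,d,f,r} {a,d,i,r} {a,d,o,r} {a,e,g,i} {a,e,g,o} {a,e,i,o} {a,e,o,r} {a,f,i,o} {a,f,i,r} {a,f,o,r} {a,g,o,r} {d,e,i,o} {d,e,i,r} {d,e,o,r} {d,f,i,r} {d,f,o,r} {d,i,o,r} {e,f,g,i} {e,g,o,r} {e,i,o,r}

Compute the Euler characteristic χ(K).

n_0=8 n_1=27 n_2=42 n_3=22
χ=+8−27+42−22=1

χ(K)=1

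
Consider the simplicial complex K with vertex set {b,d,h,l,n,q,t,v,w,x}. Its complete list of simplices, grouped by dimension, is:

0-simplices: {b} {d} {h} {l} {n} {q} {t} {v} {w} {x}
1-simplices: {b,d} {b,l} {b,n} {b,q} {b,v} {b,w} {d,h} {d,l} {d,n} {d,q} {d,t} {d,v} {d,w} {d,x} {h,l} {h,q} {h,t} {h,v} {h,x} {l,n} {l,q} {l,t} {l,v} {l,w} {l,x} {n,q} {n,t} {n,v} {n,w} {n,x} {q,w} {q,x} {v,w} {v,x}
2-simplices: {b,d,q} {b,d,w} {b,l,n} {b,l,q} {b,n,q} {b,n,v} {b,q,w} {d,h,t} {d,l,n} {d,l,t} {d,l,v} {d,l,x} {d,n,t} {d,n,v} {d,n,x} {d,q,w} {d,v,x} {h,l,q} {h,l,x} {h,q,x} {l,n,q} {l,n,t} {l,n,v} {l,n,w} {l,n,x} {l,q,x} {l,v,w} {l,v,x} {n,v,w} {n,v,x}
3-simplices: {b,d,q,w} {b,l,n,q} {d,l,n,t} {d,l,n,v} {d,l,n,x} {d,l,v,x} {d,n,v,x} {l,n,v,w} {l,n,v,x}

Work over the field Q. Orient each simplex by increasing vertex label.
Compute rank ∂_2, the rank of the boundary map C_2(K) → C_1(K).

rank∂_2=21

n_0=10 n_1=34 n_2=30 n_3=9  [Q]
∂1: piv[bd,bl,bn,bq,bv,bw,dh,dt,dx] rk=9  ker:dl,dn,dq,dv,dw,hl,hq,ht,hv,hx,ln,lq,lt,lv,lw,lx,nq,nt,nv,nw,nx,qw,qx,vw,vx
∂2: piv[bdq,bdw,bln,blq,bnq,bnv,bqw,dht,dln,dlt,dlv,dlx,dnt,dnv,dnx,dvx,hlq,hlx,hqx,lnw,lvw] rk=21  ker:dqw,lnq,lnt,lnv,lnx,lqx,lvx,nvw,nvx
∂3: piv[bdqw,blnq,dlnt,dlnv,dlnx,dlvx,dnvx,lnvw] rk=8  ker:lnvx
rk∂_2=21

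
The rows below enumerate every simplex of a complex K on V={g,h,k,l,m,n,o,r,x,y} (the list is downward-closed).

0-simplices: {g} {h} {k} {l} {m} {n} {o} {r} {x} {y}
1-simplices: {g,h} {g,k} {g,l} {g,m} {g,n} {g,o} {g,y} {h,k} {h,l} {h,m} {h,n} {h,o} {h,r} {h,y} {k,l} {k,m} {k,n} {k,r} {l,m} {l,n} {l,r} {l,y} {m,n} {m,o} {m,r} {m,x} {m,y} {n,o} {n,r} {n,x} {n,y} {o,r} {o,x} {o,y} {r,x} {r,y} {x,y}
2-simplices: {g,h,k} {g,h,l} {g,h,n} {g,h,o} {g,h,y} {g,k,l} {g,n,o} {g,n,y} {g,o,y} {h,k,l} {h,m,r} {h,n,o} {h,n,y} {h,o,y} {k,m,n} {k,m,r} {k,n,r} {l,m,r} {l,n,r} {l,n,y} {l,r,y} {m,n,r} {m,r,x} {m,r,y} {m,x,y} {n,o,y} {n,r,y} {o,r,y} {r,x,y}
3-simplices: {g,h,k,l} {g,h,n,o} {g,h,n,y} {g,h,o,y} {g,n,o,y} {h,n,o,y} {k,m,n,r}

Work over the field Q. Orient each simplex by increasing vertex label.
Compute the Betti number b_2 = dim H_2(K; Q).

b_2=2

n_0=10 n_1=37 n_2=29 n_3=7  [Q]
∂1: piv[gh,gk,gl,gm,gn,go,gy,hr,mx] rk=9  ker:hk,hl,hm,hn,ho,hy,kl,km,kn,kr,lm,ln,lr,ly,mn,mo,mr,my,no,nr,nx,ny,or,ox,oy,rx,ry,xy
∂2: piv[ghk,ghl,ghn,gho,ghy,gkl,gno,gny,goy,hmr,kmn,kmr,knr,lmr,lnr,lny,lry,mrx,mry,mxy,ory] rk=21  ker:hkl,hno,hny,hoy,mnr,noy,nry,rxy
∂3: piv[ghkl,ghno,ghny,ghoy,gnoy,kmnr] rk=6  ker:hnoy
b_2=(29−21)−6=2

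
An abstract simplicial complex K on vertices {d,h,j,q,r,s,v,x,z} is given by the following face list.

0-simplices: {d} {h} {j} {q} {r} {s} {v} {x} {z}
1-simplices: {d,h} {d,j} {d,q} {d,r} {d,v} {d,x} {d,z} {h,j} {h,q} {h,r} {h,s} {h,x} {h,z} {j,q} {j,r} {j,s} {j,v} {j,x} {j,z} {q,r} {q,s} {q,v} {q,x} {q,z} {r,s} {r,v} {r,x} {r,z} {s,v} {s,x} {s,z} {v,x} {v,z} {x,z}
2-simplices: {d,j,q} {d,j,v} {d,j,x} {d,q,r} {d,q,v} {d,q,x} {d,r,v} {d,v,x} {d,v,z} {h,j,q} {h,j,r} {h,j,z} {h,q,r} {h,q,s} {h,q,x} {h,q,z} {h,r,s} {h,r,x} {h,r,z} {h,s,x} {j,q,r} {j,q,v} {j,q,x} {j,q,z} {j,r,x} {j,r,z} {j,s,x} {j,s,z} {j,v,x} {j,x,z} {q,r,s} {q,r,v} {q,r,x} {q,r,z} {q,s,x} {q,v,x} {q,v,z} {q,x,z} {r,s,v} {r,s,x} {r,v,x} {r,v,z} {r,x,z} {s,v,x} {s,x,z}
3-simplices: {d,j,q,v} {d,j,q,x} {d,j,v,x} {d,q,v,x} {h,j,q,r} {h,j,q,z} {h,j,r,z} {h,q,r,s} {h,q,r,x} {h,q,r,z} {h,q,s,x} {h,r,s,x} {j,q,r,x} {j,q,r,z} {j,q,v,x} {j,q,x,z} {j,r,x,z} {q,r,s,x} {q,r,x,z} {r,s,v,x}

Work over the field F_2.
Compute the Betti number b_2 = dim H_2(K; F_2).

n_0=9 n_1=34 n_2=45 n_3=20  [Z2]
∂1: piv[dh,dj,dq,dr,dv,dx,dz,hs] rk=8  ker:hj,hq,hr,hx,hz,jq,jr,js,jv,jx,jz,qr,qs,qv,qx,qz,rs,rv,rx,rz,sv,sx,sz,vx,vz,xz
∂2: piv[djq,djv,djx,dqr,dqv,dqx,drv,dvx,dvz,hjq,hjr,hjz,hqr,hqs,hqx,hqz,hrs,hrx,hrz,hsx,jsx,jsz,jxz,qvz,rsv] rk=25  ker:jqr,jqv,jqx,jqz,jrx,jrz,jvx,qrs,qrv,qrx,qrz,qsx,qvx,qxz,rsx,rvx,rvz,rxz,svx,sxz
∂3: piv[djqv,djqx,djvx,dqvx,hjqr,hjqz,hjrz,hqrs,hqrx,hqrz,hqsx,hrsx,jqrx,jqxz,jrxz,rsvx] rk=16  ker:jqrz,jqvx,qrsx,qrxz
b_2=(45−25)−16=4

b_2=4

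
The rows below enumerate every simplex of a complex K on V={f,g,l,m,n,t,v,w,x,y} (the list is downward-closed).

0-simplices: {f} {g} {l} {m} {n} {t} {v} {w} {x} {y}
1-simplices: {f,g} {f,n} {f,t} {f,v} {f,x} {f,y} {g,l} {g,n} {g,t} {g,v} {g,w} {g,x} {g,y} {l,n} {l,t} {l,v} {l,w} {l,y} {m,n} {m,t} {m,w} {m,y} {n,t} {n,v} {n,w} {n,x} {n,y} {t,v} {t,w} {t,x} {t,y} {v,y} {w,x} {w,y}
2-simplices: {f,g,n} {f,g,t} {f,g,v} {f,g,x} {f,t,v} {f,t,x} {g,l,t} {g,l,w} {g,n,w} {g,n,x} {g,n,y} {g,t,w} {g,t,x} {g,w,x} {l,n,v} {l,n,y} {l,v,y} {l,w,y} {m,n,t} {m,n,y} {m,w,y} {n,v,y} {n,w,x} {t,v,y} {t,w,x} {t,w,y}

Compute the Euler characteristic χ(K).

n_0=10 n_1=34 n_2=26
χ=+10−34+26=2

χ(K)=2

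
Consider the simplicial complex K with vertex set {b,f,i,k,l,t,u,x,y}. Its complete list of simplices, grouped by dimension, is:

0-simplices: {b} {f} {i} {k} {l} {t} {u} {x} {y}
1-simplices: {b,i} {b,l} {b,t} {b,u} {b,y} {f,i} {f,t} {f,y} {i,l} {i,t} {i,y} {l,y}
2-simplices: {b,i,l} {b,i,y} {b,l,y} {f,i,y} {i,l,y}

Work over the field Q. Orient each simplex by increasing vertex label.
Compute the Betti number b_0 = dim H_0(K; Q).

b_0=3

n_0=9 n_1=12 n_2=5  [Q]
∂1: piv[bi,bl,bt,bu,by,fi] rk=6  ker:ft,fy,il,it,iy,ly
∂2: piv[bil,biy,bly,fiy] rk=4  ker:ily
b_0=(9−0)−6=3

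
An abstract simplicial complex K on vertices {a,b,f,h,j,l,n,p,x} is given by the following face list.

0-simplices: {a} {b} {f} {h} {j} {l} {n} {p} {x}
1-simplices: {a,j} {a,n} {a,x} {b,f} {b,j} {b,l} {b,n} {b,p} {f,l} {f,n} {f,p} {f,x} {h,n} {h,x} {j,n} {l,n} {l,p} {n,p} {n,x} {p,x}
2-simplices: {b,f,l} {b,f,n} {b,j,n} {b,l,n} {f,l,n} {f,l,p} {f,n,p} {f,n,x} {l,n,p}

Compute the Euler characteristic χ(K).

χ(K)=-2

n_0=9 n_1=20 n_2=9
χ=+9−20+9=-2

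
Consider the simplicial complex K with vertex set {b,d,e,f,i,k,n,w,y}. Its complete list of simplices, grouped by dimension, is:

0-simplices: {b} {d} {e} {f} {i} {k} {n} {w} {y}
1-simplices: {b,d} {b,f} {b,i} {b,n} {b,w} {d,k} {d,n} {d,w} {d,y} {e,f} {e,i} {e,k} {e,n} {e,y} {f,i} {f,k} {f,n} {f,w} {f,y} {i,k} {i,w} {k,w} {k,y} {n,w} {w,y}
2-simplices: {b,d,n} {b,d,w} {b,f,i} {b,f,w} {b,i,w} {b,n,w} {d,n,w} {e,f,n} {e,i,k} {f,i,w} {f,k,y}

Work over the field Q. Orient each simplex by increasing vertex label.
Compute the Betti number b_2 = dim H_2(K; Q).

n_0=9 n_1=25 n_2=11  [Q]
∂1: piv[bd,bf,bi,bn,bw,dk,dy,ef] rk=8  ker:dn,dw,ei,ek,en,ey,fi,fk,fn,fw,fy,ik,iw,kw,ky,nw,wy
∂2: piv[bdn,bdw,bfi,bfw,biw,bnw,efn,eik,fky] rk=9  ker:dnw,fiw
b_2=(11−9)−0=2

b_2=2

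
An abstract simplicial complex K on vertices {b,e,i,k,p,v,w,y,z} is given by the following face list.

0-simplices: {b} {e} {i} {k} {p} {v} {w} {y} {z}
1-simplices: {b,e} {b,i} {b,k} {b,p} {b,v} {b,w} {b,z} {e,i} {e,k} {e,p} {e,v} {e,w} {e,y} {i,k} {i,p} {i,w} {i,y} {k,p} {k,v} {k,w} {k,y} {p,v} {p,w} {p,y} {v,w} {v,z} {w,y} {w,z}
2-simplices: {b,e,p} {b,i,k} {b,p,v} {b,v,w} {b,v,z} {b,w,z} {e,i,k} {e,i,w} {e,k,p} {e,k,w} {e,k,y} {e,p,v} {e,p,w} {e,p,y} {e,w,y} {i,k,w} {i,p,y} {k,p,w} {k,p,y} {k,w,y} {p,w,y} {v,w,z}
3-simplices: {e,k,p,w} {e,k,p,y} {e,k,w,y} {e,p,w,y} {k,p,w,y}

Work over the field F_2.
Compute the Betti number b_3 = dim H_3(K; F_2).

n_0=9 n_1=28 n_2=22 n_3=5  [Z2]
∂1: piv[be,bi,bk,bp,bv,bw,bz,ey] rk=8  ker:ei,ek,ep,ev,ew,ik,ip,iw,iy,kp,kv,kw,ky,pv,pw,py,vw,vz,wy,wz
∂2: piv[bep,bik,bpv,bvw,bvz,bwz,eik,eiw,ekp,ekw,eky,epv,epw,epy,ewy,ipy] rk=16  ker:ikw,kpw,kpy,kwy,pwy,vwz
∂3: piv[ekpw,ekpy,ekwy,epwy] rk=4  ker:kpwy
b_3=(5−4)−0=1

b_3=1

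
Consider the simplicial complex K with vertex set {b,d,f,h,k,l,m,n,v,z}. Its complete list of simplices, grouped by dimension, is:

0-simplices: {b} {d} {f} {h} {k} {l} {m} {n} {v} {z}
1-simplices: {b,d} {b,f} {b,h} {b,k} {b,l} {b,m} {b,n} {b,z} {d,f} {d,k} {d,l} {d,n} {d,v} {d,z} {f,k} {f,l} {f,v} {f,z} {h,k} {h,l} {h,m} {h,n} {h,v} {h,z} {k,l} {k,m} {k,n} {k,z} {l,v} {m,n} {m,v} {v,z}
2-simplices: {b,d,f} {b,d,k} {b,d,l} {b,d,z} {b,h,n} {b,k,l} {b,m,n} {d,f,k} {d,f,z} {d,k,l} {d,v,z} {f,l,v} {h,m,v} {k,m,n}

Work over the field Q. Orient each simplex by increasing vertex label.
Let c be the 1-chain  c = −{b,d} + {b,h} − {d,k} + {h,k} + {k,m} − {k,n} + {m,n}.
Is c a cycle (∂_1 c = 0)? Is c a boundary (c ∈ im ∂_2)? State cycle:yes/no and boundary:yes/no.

cycle:yes boundary:no

n_0=10 n_1=32 n_2=14  [Q]
∂1: piv[bd,bf,bh,bk,bl,bm,bn,bz,dv] rk=9  ker:df,dk,dl,dn,dz,fk,fl,fv,fz,hk,hl,hm,hn,hv,hz,kl,km,kn,kz,lv,mn,mv,vz
∂2: piv[bdf,bdk,bdl,bdz,bhn,bkl,bmn,dfk,dfz,dvz,flv,hmv,kmn] rk=13  ker:dkl
∂1c = 0
c vs im∂2: residual ≠ 0 ⇒ not boundary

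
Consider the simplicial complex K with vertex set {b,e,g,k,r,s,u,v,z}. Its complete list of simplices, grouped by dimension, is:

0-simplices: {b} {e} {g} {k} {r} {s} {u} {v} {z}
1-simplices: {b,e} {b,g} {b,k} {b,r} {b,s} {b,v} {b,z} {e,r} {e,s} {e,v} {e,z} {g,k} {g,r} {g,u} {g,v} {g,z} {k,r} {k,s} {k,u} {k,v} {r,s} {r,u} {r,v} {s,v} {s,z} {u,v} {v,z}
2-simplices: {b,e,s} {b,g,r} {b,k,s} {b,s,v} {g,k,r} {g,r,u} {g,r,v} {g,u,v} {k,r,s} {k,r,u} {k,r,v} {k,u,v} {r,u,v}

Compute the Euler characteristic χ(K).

χ(K)=-5

n_0=9 n_1=27 n_2=13
χ=+9−27+13=-5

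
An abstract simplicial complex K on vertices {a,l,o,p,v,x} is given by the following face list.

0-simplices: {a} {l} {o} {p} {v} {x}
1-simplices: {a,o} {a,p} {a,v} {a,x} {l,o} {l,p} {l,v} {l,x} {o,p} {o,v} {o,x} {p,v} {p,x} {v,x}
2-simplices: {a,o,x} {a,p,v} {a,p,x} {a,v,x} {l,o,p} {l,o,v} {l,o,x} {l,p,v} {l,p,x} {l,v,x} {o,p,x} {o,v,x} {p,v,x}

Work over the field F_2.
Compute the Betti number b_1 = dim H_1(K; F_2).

b_1=0

n_0=6 n_1=14 n_2=13  [Z2]
∂1: piv[ao,ap,av,ax,lo] rk=5  ker:lp,lv,lx,op,ov,ox,pv,px,vx
∂2: piv[aox,apv,apx,avx,lop,lov,lox,lpv,lpx] rk=9  ker:lvx,opx,ovx,pvx
b_1=(14−5)−9=0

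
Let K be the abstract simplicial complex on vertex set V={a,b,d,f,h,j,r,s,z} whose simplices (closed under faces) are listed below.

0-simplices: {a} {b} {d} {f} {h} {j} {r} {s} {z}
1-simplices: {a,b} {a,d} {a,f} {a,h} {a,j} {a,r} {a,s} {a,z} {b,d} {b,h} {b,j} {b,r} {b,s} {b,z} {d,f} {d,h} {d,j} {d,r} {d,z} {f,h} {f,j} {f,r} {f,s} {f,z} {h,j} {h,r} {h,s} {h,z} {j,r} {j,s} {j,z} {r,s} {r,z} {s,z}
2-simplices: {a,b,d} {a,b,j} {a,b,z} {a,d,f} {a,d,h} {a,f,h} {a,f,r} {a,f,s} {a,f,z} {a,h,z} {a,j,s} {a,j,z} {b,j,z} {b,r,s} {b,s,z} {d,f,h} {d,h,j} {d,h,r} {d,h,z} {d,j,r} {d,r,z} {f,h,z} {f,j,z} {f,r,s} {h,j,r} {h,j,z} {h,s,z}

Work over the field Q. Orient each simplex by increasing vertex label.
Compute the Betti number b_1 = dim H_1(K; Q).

n_0=9 n_1=34 n_2=27  [Q]
∂1: piv[ab,ad,af,ah,aj,ar,as,az] rk=8  ker:bd,bh,bj,br,bs,bz,df,dh,dj,dr,dz,fh,fj,fr,fs,fz,hj,hr,hs,hz,jr,js,jz,rs,rz,sz
∂2: piv[abd,abj,abz,adf,adh,afh,afr,afs,afz,ahz,ajs,ajz,brs,bsz,dhj,dhr,dhz,djr,drz,fjz,frs,hjz,hsz] rk=23  ker:bjz,dfh,fhz,hjr
b_1=(34−8)−23=3

b_1=3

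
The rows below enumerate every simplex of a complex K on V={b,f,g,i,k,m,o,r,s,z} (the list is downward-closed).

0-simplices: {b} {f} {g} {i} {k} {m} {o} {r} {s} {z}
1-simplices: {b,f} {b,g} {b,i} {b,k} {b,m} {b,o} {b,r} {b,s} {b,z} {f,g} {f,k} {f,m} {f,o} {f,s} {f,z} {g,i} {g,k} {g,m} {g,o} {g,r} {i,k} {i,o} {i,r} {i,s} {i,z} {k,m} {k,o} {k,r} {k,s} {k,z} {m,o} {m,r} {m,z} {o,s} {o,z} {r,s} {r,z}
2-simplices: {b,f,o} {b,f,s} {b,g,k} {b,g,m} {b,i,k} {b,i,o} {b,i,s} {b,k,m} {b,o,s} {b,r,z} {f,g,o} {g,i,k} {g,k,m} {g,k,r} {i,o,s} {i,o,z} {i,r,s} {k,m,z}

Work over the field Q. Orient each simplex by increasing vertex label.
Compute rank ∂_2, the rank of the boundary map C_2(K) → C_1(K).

rank∂_2=16

n_0=10 n_1=37 n_2=18  [Q]
∂1: piv[bf,bg,bi,bk,bm,bo,br,bs,bz] rk=9  ker:fg,fk,fm,fo,fs,fz,gi,gk,gm,go,gr,ik,io,ir,is,iz,km,ko,kr,ks,kz,mo,mr,mz,os,oz,rs,rz
∂2: piv[bfo,bfs,bgk,bgm,bik,bio,bis,bkm,bos,brz,fgo,gik,gkr,ioz,irs,kmz] rk=16  ker:gkm,ios
rk∂_2=16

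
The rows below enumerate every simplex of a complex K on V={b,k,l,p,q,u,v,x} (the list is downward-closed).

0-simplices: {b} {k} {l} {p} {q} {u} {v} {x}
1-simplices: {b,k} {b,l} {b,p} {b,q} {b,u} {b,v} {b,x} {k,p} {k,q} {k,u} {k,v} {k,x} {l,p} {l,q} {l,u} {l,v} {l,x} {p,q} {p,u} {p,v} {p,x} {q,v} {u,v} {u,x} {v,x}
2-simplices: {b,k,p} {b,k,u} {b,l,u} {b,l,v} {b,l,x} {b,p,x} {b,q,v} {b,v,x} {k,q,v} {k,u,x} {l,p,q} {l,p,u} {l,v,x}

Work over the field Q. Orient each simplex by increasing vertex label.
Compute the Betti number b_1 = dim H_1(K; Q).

n_0=8 n_1=25 n_2=13  [Q]
∂1: piv[bk,bl,bp,bq,bu,bv,bx] rk=7  ker:kp,kq,ku,kv,kx,lp,lq,lu,lv,lx,pq,pu,pv,px,qv,uv,ux,vx
∂2: piv[bkp,bku,blu,blv,blx,bpx,bqv,bvx,kqv,kux,lpq,lpu] rk=12  ker:lvx
b_1=(25−7)−12=6

b_1=6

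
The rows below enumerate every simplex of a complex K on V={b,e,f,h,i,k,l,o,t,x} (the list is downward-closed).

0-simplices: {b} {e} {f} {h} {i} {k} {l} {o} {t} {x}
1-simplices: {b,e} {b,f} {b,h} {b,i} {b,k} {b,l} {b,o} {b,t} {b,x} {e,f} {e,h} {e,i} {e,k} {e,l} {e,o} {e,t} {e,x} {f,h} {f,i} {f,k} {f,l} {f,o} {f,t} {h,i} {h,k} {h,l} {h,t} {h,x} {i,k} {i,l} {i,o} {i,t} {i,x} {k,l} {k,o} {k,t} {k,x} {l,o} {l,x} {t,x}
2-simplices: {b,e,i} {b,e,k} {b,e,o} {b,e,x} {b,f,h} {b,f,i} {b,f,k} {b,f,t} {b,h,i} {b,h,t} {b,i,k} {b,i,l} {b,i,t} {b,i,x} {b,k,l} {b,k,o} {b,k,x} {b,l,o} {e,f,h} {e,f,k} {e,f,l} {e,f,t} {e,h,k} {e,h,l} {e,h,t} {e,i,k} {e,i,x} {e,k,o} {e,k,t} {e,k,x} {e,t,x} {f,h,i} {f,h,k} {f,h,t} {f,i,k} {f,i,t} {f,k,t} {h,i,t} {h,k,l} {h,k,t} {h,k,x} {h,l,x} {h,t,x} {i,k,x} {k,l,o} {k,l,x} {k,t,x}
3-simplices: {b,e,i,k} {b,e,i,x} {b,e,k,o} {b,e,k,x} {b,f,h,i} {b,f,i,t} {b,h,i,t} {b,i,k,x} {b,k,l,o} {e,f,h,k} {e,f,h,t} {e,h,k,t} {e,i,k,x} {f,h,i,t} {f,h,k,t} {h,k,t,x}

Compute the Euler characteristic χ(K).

n_0=10 n_1=40 n_2=47 n_3=16
χ=+10−40+47−16=1

χ(K)=1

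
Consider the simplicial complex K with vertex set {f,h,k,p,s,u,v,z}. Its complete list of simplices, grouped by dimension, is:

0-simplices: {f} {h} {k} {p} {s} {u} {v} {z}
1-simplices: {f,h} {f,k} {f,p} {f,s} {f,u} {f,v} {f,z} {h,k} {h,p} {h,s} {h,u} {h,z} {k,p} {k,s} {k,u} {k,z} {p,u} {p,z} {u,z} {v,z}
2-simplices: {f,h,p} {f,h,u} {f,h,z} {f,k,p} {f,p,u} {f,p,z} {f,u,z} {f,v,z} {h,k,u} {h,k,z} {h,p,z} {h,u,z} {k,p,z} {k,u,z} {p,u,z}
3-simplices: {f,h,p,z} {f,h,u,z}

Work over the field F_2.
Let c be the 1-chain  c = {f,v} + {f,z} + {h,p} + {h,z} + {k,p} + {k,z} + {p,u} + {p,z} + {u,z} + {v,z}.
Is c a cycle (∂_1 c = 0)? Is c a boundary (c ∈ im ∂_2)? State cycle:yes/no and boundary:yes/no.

cycle:yes boundary:yes

n_0=8 n_1=20 n_2=15 n_3=2  [Z2]
∂1: piv[fh,fk,fp,fs,fu,fv,fz] rk=7  ker:hk,hp,hs,hu,hz,kp,ks,ku,kz,pu,pz,uz,vz
∂2: piv[fhp,fhu,fhz,fkp,fpu,fpz,fuz,fvz,hku,hkz,kpz] rk=11  ker:hpz,huz,kuz,puz
∂3: piv[fhpz,fhuz] rk=2
∂1c = 0
c vs im∂2: reduces to 0 ⇒ boundary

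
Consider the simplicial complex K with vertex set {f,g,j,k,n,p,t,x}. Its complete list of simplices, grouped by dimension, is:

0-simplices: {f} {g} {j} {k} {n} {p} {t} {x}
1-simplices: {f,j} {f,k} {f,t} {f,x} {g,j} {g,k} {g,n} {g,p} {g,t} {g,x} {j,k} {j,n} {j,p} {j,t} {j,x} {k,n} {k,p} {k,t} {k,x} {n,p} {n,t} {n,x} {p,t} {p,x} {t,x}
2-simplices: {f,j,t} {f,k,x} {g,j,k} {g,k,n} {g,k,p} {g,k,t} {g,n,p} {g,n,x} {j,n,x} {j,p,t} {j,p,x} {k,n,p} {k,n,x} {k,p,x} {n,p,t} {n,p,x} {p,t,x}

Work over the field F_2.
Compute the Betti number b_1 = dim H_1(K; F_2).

b_1=3

n_0=8 n_1=25 n_2=17  [Z2]
∂1: piv[fj,fk,ft,fx,gj,gn,gp] rk=7  ker:gk,gt,gx,jk,jn,jp,jt,jx,kn,kp,kt,kx,np,nt,nx,pt,px,tx
∂2: piv[fjt,fkx,gjk,gkn,gkp,gkt,gnp,gnx,jnx,jpt,jpx,knx,kpx,npt,ptx] rk=15  ker:knp,npx
b_1=(25−7)−15=3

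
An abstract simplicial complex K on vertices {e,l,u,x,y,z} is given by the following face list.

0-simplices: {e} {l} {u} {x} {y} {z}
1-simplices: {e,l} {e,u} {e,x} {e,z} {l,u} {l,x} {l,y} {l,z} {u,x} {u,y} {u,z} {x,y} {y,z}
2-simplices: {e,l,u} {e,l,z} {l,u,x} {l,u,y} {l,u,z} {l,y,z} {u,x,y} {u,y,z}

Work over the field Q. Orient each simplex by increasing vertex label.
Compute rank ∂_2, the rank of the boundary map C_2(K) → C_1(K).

n_0=6 n_1=13 n_2=8  [Q]
∂1: piv[el,eu,ex,ez,ly] rk=5  ker:lu,lx,lz,ux,uy,uz,xy,yz
∂2: piv[elu,elz,lux,luy,luz,lyz,uxy] rk=7  ker:uyz
rk∂_2=7

rank∂_2=7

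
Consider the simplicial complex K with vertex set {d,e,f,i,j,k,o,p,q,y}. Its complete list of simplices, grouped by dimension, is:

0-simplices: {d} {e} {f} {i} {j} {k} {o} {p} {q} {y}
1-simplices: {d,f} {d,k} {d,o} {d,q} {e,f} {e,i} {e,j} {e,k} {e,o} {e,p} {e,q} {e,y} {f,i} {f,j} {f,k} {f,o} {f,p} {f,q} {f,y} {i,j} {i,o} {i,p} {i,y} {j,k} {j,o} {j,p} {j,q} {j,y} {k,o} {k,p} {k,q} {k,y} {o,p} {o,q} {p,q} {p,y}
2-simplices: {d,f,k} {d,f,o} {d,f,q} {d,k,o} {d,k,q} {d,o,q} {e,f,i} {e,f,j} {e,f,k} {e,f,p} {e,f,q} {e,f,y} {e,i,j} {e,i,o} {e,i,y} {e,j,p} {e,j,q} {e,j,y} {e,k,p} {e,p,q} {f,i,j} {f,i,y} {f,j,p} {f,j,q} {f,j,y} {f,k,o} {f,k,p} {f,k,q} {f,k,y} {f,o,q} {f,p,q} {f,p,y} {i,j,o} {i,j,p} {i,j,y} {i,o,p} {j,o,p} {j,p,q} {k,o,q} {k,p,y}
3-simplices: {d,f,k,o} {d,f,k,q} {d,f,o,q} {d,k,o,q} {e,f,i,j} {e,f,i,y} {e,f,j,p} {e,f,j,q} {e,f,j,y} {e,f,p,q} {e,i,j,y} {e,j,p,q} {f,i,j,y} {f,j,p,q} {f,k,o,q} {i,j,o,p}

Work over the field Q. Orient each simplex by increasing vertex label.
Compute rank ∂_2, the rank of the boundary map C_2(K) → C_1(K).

n_0=10 n_1=36 n_2=40 n_3=16  [Q]
∂1: piv[df,dk,do,dq,ef,ei,ej,ep,ey] rk=9  ker:ek,eo,eq,fi,fj,fk,fo,fp,fq,fy,ij,io,ip,iy,jk,jo,jp,jq,jy,ko,kp,kq,ky,op,oq,pq,py
∂2: piv[dfk,dfo,dfq,dko,dkq,doq,efi,efj,efk,efp,efq,efy,eij,eio,eiy,ejp,ejq,ejy,ekp,epq,fky,fpy,ijo,ijp,iop] rk=25  ker:fij,fiy,fjp,fjq,fjy,fko,fkp,fkq,foq,fpq,ijy,jop,jpq,koq,kpy
∂3: piv[dfko,dfkq,dfoq,dkoq,efij,efiy,efjp,efjq,efjy,efpq,eijy,ejpq,ijop] rk=13  ker:fijy,fjpq,fkoq
rk∂_2=25

rank∂_2=25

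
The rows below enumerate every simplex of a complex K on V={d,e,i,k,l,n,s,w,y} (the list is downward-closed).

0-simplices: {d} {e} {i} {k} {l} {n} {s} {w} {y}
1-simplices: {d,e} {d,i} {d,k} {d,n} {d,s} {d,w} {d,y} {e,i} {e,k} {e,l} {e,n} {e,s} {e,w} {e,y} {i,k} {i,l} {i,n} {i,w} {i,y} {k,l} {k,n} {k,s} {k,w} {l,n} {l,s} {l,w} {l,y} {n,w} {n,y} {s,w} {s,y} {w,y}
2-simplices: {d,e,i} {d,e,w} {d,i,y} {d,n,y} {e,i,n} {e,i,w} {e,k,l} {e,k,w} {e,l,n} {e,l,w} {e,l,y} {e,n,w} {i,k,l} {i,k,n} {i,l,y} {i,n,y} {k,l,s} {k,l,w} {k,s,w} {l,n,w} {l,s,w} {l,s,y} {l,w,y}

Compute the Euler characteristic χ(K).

n_0=9 n_1=32 n_2=23
χ=+9−32+23=0

χ(K)=0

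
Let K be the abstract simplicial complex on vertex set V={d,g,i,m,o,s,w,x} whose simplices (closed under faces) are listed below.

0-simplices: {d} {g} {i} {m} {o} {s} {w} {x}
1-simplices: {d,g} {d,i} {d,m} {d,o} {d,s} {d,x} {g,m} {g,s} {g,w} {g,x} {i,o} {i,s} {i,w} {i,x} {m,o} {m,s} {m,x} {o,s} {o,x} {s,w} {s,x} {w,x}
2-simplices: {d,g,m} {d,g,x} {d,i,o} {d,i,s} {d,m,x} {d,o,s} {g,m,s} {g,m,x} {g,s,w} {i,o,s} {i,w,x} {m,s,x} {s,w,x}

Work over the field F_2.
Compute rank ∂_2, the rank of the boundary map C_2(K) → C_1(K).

n_0=8 n_1=22 n_2=13  [Z2]
∂1: piv[dg,di,dm,do,ds,dx,gw] rk=7  ker:gm,gs,gx,io,is,iw,ix,mo,ms,mx,os,ox,sw,sx,wx
∂2: piv[dgm,dgx,dio,dis,dmx,dos,gms,gsw,iwx,msx,swx] rk=11  ker:gmx,ios
rk∂_2=11

rank∂_2=11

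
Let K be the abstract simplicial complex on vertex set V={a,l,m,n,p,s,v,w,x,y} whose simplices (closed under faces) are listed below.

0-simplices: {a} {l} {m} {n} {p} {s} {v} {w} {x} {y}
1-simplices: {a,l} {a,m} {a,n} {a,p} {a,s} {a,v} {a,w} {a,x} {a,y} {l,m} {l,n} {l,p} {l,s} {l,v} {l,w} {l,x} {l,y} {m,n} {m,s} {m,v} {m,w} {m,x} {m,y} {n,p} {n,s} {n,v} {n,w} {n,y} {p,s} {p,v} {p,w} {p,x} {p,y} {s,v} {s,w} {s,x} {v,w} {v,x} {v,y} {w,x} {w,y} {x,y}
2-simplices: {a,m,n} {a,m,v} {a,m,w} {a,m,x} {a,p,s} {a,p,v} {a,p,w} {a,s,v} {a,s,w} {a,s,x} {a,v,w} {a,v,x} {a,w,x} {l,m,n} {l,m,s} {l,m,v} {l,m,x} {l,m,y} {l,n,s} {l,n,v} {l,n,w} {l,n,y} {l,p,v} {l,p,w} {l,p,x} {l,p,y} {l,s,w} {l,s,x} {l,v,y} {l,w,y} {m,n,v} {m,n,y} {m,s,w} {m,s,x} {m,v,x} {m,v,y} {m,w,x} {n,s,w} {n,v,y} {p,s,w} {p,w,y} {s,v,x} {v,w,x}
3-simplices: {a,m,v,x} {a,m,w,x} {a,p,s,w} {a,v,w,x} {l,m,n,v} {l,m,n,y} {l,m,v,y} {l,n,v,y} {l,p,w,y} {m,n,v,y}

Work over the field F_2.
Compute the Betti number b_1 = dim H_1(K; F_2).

b_1=4

n_0=10 n_1=42 n_2=43 n_3=10  [Z2]
∂1: piv[al,am,an,ap,as,av,aw,ax,ay] rk=9  ker:lm,ln,lp,ls,lv,lw,lx,ly,mn,ms,mv,mw,mx,my,np,ns,nv,nw,ny,ps,pv,pw,px,py,sv,sw,sx,vw,vx,vy,wx,wy,xy
∂2: piv[amn,amv,amw,amx,aps,apv,apw,asv,asw,asx,avw,avx,awx,lmn,lms,lmv,lmx,lmy,lns,lnv,lnw,lny,lpv,lpw,lpx,lpy,lsw,lvy,lwy] rk=29  ker:lsx,mnv,mny,msw,msx,mvx,mvy,mwx,nsw,nvy,psw,pwy,svx,vwx
∂3: piv[amvx,amwx,apsw,avwx,lmnv,lmny,lmvy,lnvy,lpwy] rk=9  ker:mnvy
b_1=(42−9)−29=4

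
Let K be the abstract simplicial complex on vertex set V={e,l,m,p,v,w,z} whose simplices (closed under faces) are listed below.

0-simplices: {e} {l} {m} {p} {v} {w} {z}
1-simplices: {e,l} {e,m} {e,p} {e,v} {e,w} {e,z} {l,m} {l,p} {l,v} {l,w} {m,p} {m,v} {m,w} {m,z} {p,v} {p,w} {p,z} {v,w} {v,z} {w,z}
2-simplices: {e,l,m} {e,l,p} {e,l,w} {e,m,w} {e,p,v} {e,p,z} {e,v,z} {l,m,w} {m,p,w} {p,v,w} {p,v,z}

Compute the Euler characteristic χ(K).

n_0=7 n_1=20 n_2=11
χ=+7−20+11=-2

χ(K)=-2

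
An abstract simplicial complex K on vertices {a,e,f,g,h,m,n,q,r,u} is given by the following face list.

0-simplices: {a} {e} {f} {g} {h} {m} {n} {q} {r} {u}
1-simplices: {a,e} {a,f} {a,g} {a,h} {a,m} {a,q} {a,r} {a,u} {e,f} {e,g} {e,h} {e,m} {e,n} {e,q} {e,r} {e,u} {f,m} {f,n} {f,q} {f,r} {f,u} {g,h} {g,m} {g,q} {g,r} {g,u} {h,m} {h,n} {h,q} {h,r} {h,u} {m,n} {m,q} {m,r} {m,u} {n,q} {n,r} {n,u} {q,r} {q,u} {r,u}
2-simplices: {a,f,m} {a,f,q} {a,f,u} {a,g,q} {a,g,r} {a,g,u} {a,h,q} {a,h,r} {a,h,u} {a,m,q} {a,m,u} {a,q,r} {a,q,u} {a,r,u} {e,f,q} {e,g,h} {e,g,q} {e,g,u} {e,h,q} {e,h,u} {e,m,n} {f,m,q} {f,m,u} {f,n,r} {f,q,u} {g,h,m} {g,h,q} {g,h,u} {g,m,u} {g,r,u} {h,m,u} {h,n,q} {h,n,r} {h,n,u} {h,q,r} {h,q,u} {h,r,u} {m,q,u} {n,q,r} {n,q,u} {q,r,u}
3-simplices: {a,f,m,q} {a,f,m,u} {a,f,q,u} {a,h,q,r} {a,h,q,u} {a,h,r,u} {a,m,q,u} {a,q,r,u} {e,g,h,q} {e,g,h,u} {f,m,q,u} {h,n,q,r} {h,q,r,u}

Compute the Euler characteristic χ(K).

n_0=10 n_1=41 n_2=41 n_3=13
χ=+10−41+41−13=-3

χ(K)=-3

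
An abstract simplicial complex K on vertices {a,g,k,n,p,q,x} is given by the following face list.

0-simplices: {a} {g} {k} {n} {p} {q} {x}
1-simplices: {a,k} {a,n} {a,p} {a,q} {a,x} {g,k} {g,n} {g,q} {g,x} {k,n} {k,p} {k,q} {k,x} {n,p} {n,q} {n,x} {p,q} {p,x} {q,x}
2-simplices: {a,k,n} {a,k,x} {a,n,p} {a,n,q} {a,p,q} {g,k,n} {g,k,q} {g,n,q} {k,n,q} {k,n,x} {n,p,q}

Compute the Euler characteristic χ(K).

n_0=7 n_1=19 n_2=11
χ=+7−19+11=-1

χ(K)=-1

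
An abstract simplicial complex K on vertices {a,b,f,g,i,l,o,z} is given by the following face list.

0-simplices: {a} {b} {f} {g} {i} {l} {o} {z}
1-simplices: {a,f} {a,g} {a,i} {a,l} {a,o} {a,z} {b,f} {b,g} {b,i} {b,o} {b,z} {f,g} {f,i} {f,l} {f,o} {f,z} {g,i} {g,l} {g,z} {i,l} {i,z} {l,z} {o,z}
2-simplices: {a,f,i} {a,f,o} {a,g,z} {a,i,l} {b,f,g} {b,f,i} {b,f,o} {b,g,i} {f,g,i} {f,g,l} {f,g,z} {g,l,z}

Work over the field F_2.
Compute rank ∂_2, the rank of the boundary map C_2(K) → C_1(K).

n_0=8 n_1=23 n_2=12  [Z2]
∂1: piv[af,ag,ai,al,ao,az,bf] rk=7  ker:bg,bi,bo,bz,fg,fi,fl,fo,fz,gi,gl,gz,il,iz,lz,oz
∂2: piv[afi,afo,agz,ail,bfg,bfi,bfo,bgi,fgl,fgz,glz] rk=11  ker:fgi
rk∂_2=11

rank∂_2=11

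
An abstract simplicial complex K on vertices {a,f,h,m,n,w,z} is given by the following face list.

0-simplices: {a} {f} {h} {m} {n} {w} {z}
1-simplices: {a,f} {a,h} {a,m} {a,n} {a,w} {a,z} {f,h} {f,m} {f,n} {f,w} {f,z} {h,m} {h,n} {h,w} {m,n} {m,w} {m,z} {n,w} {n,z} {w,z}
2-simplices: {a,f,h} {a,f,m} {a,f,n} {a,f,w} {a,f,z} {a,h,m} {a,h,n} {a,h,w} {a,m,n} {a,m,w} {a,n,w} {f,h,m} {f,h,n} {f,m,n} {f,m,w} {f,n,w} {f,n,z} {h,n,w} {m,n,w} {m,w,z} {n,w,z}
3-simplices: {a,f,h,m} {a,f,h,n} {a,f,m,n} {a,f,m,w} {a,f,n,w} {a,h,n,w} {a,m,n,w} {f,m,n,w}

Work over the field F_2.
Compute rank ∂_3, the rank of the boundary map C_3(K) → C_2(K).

rank∂_3=7

n_0=7 n_1=20 n_2=21 n_3=8  [Z2]
∂1: piv[af,ah,am,an,aw,az] rk=6  ker:fh,fm,fn,fw,fz,hm,hn,hw,mn,mw,mz,nw,nz,wz
∂2: piv[afh,afm,afn,afw,afz,ahm,ahn,ahw,amn,amw,anw,fnz,mwz,nwz] rk=14  ker:fhm,fhn,fmn,fmw,fnw,hnw,mnw
∂3: piv[afhm,afhn,afmn,afmw,afnw,ahnw,amnw] rk=7  ker:fmnw
rk∂_3=7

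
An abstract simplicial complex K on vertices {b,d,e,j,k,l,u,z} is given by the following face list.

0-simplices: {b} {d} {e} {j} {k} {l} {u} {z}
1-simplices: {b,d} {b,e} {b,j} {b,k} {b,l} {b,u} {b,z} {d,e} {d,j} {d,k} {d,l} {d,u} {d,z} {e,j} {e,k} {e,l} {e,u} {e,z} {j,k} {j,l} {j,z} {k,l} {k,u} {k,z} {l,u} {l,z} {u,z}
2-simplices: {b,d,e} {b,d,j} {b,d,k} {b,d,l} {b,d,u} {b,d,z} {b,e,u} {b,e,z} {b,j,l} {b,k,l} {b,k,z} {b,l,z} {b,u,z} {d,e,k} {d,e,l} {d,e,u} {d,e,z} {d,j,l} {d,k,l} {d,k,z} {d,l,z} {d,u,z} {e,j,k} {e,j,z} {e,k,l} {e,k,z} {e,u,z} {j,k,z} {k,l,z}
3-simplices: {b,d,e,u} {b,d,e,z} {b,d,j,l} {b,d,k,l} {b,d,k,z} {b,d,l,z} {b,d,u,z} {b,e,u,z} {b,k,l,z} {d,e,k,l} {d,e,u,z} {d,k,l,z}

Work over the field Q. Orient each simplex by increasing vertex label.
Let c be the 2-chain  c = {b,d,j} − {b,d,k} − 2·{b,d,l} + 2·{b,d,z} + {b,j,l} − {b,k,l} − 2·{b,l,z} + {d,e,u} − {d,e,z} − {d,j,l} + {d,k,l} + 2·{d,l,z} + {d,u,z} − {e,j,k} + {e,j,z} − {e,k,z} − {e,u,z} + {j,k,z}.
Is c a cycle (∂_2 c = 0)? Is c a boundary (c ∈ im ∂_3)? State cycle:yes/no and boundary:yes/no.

n_0=8 n_1=27 n_2=29 n_3=12  [Q]
∂1: piv[bd,be,bj,bk,bl,bu,bz] rk=7  ker:de,dj,dk,dl,du,dz,ej,ek,el,eu,ez,jk,jl,jz,kl,ku,kz,lu,lz,uz
∂2: piv[bde,bdj,bdk,bdl,bdu,bdz,beu,bez,bjl,bkl,bkz,blz,buz,dek,del,ejk,ejz] rk=17  ker:deu,dez,djl,dkl,dkz,dlz,duz,ekl,ekz,euz,jkz,klz
∂3: piv[bdeu,bdez,bdjl,bdkl,bdkz,bdlz,bduz,beuz,bklz,dekl] rk=10  ker:deuz,dklz
∂2c = 0
c vs im∂3: residual ≠ 0 ⇒ not boundary

cycle:yes boundary:no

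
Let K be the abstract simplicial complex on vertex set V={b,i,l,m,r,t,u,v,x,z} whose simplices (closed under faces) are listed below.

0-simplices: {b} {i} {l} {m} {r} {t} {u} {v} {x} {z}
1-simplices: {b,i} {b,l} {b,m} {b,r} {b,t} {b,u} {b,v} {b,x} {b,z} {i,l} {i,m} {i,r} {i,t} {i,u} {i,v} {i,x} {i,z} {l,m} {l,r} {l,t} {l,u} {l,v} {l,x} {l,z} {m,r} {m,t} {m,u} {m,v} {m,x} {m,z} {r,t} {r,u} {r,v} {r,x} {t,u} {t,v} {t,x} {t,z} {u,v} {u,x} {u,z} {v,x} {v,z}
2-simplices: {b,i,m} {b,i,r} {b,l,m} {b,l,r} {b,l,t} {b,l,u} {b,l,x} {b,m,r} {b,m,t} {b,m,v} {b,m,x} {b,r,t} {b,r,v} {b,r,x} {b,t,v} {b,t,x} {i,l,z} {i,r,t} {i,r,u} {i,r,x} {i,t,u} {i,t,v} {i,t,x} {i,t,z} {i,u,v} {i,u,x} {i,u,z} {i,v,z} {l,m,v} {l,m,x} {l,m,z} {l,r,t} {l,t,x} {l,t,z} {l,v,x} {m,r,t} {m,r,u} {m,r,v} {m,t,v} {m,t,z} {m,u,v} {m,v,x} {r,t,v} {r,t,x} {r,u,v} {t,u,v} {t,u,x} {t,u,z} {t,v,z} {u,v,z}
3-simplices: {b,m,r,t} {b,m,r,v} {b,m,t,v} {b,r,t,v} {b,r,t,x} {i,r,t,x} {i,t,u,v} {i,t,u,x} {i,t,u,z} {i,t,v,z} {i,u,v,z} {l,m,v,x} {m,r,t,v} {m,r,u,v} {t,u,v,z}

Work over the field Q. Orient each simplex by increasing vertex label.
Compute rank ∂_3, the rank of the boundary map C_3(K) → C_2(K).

rank∂_3=13

n_0=10 n_1=43 n_2=50 n_3=15  [Q]
∂1: piv[bi,bl,bm,br,bt,bu,bv,bx,bz] rk=9  ker:il,im,ir,it,iu,iv,ix,iz,lm,lr,lt,lu,lv,lx,lz,mr,mt,mu,mv,mx,mz,rt,ru,rv,rx,tu,tv,tx,tz,uv,ux,uz,vx,vz
∂2: piv[bim,bir,blm,blr,blt,blu,blx,bmr,bmt,bmv,bmx,brt,brv,brx,btv,btx,ilz,irt,iru,irx,itu,itv,itz,iuv,iux,iuz,ivz,lmv,lmz,ltz,lvx,mru] rk=32  ker:itx,lmx,lrt,ltx,mrt,mrv,mtv,mtz,muv,mvx,rtv,rtx,ruv,tuv,tux,tuz,tvz,uvz
∂3: piv[bmrt,bmrv,bmtv,brtv,brtx,irtx,ituv,itux,ituz,itvz,iuvz,lmvx,mruv] rk=13  ker:mrtv,tuvz
rk∂_3=13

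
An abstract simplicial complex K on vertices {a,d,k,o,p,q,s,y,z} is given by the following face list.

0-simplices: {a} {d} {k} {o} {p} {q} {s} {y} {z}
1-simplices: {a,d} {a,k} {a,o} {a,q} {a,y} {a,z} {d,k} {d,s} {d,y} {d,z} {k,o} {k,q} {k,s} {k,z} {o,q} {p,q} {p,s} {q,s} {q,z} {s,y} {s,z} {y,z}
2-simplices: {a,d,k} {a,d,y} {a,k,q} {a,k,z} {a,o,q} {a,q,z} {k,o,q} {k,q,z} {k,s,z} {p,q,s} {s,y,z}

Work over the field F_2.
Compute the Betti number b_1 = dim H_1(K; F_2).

b_1=4

n_0=9 n_1=22 n_2=11  [Z2]
∂1: piv[ad,ak,ao,aq,ay,az,ds,pq] rk=8  ker:dk,dy,dz,ko,kq,ks,kz,oq,ps,qs,qz,sy,sz,yz
∂2: piv[adk,ady,akq,akz,aoq,aqz,koq,ksz,pqs,syz] rk=10  ker:kqz
b_1=(22−8)−10=4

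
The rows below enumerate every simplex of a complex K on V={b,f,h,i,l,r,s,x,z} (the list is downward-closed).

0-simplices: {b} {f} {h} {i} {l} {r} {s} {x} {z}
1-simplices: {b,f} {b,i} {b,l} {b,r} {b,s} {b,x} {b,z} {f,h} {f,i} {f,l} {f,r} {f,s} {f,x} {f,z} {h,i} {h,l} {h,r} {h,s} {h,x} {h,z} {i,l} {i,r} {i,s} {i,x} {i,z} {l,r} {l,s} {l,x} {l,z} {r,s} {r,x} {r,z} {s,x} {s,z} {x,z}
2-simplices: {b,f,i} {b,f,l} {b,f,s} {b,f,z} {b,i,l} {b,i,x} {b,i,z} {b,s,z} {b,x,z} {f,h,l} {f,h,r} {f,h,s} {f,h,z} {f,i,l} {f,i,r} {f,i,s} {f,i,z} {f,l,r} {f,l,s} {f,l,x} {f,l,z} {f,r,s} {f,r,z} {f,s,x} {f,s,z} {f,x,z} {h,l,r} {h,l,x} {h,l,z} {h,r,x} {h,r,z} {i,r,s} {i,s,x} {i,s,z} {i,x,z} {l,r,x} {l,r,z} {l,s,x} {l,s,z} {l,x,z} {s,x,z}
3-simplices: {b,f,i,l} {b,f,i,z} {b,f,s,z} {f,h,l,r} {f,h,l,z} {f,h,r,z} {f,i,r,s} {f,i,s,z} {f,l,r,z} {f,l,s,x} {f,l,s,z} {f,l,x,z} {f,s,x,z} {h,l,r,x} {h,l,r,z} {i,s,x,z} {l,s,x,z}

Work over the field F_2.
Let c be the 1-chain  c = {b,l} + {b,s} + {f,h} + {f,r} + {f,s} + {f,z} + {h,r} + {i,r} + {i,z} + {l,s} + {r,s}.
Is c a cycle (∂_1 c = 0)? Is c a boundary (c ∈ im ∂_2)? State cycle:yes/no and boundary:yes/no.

cycle:yes boundary:yes

n_0=9 n_1=35 n_2=41 n_3=17  [Z2]
∂1: piv[bf,bi,bl,br,bs,bx,bz,fh] rk=8  ker:fi,fl,fr,fs,fx,fz,hi,hl,hr,hs,hx,hz,il,ir,is,ix,iz,lr,ls,lx,lz,rs,rx,rz,sx,sz,xz
∂2: piv[bfi,bfl,bfs,bfz,bil,bix,biz,bsz,bxz,fhl,fhr,fhs,fhz,fir,fis,flr,fls,flx,flz,frs,frz,fsx,fxz,hlx,hrx] rk=25  ker:fil,fiz,fsz,hlr,hlz,hrz,irs,isx,isz,ixz,lrx,lrz,lsx,lsz,lxz,sxz
∂3: piv[bfil,bfiz,bfsz,fhlr,fhlz,fhrz,firs,fisz,flrz,flsx,flsz,flxz,fsxz,hlrx,isxz] rk=15  ker:hlrz,lsxz
∂1c = 0
c vs im∂2: reduces to 0 ⇒ boundary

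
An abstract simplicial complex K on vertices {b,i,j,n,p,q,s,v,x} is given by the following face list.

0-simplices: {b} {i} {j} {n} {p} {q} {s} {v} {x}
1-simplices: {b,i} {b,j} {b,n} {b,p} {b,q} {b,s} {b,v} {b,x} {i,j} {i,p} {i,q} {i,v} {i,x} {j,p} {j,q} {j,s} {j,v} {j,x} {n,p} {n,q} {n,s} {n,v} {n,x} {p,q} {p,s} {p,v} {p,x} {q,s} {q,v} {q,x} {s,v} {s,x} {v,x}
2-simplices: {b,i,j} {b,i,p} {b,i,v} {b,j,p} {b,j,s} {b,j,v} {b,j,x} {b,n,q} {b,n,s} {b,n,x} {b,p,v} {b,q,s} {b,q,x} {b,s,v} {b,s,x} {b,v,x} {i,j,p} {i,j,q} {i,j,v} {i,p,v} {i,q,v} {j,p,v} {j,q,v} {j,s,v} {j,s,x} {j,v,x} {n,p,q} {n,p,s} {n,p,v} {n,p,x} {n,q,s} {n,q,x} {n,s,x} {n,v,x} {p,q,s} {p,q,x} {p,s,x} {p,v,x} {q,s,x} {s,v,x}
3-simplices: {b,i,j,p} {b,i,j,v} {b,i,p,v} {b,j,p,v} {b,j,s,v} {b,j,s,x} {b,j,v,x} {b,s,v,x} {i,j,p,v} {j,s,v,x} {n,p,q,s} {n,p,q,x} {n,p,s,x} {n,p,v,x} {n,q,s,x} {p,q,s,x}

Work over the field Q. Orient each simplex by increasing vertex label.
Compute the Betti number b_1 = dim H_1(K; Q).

b_1=2

n_0=9 n_1=33 n_2=40 n_3=16  [Q]
∂1: piv[bi,bj,bn,bp,bq,bs,bv,bx] rk=8  ker:ij,ip,iq,iv,ix,jp,jq,js,jv,jx,np,nq,ns,nv,nx,pq,ps,pv,px,qs,qv,qx,sv,sx,vx
∂2: piv[bij,bip,biv,bjp,bjs,bjv,bjx,bnq,bns,bnx,bpv,bqs,bqx,bsv,bsx,bvx,ijq,iqv,npq,nps,npv,npx,nvx] rk=23  ker:ijp,ijv,ipv,jpv,jqv,jsv,jsx,jvx,nqs,nqx,nsx,pqs,pqx,psx,pvx,qsx,svx
∂3: piv[bijp,bijv,bipv,bjpv,bjsv,bjsx,bjvx,bsvx,npqs,npqx,npsx,npvx,nqsx] rk=13  ker:ijpv,jsvx,pqsx
b_1=(33−8)−23=2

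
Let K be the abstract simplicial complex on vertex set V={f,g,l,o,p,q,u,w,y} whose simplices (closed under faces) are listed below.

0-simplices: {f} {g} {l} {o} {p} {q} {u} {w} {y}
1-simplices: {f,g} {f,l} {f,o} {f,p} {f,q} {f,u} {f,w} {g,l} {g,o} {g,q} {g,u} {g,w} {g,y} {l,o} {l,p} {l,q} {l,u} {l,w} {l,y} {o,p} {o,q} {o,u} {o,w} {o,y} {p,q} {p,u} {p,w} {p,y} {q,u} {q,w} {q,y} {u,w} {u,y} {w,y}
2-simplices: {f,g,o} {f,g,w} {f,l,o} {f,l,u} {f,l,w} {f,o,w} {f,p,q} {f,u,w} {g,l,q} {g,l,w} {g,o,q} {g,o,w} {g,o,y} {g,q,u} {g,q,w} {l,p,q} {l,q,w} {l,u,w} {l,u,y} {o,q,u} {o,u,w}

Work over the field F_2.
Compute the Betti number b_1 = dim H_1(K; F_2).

n_0=9 n_1=34 n_2=21  [Z2]
∂1: piv[fg,fl,fo,fp,fq,fu,fw,gy] rk=8  ker:gl,go,gq,gu,gw,lo,lp,lq,lu,lw,ly,op,oq,ou,ow,oy,pq,pu,pw,py,qu,qw,qy,uw,uy,wy
∂2: piv[fgo,fgw,flo,flu,flw,fow,fpq,fuw,glq,glw,goq,goy,gqu,gqw,lpq,luy,oqu,ouw] rk=18  ker:gow,lqw,luw
b_1=(34−8)−18=8

b_1=8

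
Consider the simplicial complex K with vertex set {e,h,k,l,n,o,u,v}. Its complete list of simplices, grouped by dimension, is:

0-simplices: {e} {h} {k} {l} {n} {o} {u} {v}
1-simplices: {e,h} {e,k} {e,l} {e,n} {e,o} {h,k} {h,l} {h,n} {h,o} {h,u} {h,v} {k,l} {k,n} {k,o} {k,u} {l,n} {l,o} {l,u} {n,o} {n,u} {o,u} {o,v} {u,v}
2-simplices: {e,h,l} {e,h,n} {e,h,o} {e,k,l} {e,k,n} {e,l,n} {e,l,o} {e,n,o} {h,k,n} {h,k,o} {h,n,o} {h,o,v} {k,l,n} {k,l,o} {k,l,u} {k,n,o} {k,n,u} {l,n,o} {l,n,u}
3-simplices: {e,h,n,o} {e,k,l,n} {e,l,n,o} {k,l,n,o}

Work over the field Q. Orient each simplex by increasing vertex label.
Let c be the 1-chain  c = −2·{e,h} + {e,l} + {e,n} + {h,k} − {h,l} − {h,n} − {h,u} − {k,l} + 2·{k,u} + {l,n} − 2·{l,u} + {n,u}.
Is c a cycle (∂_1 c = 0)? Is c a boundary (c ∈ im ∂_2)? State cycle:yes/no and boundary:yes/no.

n_0=8 n_1=23 n_2=19 n_3=4  [Q]
∂1: piv[eh,ek,el,en,eo,hu,hv] rk=7  ker:hk,hl,hn,ho,kl,kn,ko,ku,ln,lo,lu,no,nu,ou,ov,uv
∂2: piv[ehl,ehn,eho,ekl,ekn,eln,elo,eno,hkn,hko,hov,klu,knu] rk=13  ker:hno,kln,klo,kno,lno,lnu
∂3: piv[ehno,ekln,elno,klno] rk=4
∂1c = 0
c vs im∂2: residual ≠ 0 ⇒ not boundary

cycle:yes boundary:no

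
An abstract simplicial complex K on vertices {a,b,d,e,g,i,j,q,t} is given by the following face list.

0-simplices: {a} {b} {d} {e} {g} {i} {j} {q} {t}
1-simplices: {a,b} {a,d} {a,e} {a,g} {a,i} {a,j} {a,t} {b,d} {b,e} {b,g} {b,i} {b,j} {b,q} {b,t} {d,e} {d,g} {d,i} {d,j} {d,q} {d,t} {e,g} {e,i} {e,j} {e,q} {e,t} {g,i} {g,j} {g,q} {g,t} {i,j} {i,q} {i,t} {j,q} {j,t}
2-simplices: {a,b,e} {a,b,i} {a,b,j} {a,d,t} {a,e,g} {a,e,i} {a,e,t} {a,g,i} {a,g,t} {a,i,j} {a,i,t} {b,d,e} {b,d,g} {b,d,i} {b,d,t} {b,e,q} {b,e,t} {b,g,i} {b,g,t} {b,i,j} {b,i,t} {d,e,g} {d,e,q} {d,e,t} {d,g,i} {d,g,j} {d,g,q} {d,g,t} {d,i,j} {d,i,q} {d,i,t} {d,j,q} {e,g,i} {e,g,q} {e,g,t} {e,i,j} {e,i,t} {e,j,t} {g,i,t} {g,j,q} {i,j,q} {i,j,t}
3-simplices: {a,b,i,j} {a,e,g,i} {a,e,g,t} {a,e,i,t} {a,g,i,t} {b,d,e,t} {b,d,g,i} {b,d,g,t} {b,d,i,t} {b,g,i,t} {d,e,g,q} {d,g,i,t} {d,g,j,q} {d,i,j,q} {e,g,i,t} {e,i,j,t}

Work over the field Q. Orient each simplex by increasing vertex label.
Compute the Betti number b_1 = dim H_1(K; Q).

b_1=0

n_0=9 n_1=34 n_2=42 n_3=16  [Q]
∂1: piv[ab,ad,ae,ag,ai,aj,at,bq] rk=8  ker:bd,be,bg,bi,bj,bt,de,dg,di,dj,dq,dt,eg,ei,ej,eq,et,gi,gj,gq,gt,ij,iq,it,jq,jt
∂2: piv[abe,abi,abj,adt,aeg,aei,aet,agi,agt,aij,ait,bde,bdg,bdi,bdt,beq,bet,bgi,deq,dgj,dgq,dij,diq,djq,eij,ejt] rk=26  ker:bgt,bij,bit,deg,det,dgi,dgt,dit,egi,egq,egt,eit,git,gjq,ijq,ijt
∂3: piv[abij,aegi,aegt,aeit,agit,bdet,bdgi,bdgt,bdit,bgit,degq,dgjq,dijq,eijt] rk=14  ker:dgit,egit
b_1=(34−8)−26=0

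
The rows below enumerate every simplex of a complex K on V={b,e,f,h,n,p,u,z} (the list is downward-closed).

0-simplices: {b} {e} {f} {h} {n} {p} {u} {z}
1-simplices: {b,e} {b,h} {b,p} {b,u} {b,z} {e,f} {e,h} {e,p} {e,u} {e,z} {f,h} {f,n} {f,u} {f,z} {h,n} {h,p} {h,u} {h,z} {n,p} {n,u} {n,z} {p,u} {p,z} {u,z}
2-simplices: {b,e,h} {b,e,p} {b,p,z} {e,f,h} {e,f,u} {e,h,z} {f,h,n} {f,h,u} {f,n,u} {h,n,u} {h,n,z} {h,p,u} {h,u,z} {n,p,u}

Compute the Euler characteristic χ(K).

n_0=8 n_1=24 n_2=14
χ=+8−24+14=-2

χ(K)=-2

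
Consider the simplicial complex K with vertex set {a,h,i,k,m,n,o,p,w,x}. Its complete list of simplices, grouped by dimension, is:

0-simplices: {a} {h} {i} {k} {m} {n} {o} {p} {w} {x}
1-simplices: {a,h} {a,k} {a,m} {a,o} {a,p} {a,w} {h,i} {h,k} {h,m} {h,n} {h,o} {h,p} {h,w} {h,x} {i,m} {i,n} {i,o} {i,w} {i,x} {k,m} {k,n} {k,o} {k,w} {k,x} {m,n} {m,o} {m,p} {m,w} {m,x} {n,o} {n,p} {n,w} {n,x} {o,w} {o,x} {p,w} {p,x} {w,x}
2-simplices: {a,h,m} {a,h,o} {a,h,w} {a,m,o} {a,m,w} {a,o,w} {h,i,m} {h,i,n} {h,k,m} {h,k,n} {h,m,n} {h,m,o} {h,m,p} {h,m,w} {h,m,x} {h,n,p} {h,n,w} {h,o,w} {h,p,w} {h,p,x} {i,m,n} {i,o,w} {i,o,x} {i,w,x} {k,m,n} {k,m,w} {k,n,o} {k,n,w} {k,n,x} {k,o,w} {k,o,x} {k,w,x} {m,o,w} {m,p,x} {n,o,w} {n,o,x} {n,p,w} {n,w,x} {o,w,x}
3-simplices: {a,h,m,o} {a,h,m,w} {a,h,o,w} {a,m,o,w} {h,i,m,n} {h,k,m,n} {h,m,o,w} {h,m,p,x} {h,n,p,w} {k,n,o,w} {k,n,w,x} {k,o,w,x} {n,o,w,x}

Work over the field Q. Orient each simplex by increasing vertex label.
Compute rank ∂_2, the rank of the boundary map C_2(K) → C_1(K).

n_0=10 n_1=38 n_2=39 n_3=13  [Q]
∂1: piv[ah,ak,am,ao,ap,aw,hi,hn,hx] rk=9  ker:hk,hm,ho,hp,hw,im,in,io,iw,ix,km,kn,ko,kw,kx,mn,mo,mp,mw,mx,no,np,nw,nx,ow,ox,pw,px,wx
∂2: piv[ahm,aho,ahw,amo,amw,aow,him,hin,hkm,hkn,hmn,hmp,hmx,hnp,hnw,hpw,hpx,iow,iox,iwx,kmw,kno,knx,kow,kox] rk=25  ker:hmo,hmw,how,imn,kmn,knw,kwx,mow,mpx,now,nox,npw,nwx,owx
∂3: piv[ahmo,ahmw,ahow,amow,himn,hkmn,hmpx,hnpw,know,knwx,kowx,nowx] rk=12  ker:hmow
rk∂_2=25

rank∂_2=25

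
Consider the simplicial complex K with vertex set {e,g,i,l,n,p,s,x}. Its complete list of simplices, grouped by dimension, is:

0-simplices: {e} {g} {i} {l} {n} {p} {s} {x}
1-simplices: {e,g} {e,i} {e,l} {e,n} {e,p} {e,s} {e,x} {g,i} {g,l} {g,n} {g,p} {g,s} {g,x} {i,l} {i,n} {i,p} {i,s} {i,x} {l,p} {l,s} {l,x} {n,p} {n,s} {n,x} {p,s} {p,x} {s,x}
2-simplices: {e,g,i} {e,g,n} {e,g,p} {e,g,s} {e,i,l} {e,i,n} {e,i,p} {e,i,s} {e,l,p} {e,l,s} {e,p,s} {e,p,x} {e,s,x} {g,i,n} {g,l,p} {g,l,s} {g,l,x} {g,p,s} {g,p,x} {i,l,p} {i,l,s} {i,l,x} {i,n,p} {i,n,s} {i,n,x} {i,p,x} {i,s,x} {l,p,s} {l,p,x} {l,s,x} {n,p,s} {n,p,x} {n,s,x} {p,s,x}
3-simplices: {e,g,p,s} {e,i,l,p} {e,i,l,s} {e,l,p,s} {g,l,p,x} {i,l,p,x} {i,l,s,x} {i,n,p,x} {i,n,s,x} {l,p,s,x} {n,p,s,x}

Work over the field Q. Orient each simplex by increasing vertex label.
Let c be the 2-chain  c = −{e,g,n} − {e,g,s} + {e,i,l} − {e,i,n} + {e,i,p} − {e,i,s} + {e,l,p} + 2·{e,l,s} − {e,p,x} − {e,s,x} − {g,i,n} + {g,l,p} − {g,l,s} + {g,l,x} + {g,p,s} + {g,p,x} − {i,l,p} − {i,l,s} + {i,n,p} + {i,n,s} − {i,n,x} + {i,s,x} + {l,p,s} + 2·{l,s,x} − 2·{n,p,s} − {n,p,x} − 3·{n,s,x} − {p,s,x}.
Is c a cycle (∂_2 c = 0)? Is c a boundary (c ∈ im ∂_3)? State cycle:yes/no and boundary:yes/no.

n_0=8 n_1=27 n_2=34 n_3=11  [Q]
∂1: piv[eg,ei,el,en,ep,es,ex] rk=7  ker:gi,gl,gn,gp,gs,gx,il,in,ip,is,ix,lp,ls,lx,np,ns,nx,ps,px,sx
∂2: piv[egi,egn,egp,egs,eil,ein,eip,eis,elp,els,eps,epx,esx,glp,glx,gpx,ilx,inp,ins,inx] rk=20  ker:gin,gls,gps,ilp,ils,ipx,isx,lps,lpx,lsx,nps,npx,nsx,psx
∂3: piv[egps,eilp,eils,elps,glpx,ilpx,ilsx,inpx,insx,lpsx,npsx] rk=11
∂2c = −2·{e,g} + 2·{e,l} + 2·{e,n} − 3·{e,p} − {e,s} + 2·{e,x} − {g,i} + {g,l} + {g,p} − {g,s} − 2·{g,x} − {i,l} − {i,n} + {i,p} + 2·{l,p} + {l,s} − {l,x} − 2·{n,p} + 3·{n,x} − {p,s} − 2·{s,x}

cycle:no boundary:no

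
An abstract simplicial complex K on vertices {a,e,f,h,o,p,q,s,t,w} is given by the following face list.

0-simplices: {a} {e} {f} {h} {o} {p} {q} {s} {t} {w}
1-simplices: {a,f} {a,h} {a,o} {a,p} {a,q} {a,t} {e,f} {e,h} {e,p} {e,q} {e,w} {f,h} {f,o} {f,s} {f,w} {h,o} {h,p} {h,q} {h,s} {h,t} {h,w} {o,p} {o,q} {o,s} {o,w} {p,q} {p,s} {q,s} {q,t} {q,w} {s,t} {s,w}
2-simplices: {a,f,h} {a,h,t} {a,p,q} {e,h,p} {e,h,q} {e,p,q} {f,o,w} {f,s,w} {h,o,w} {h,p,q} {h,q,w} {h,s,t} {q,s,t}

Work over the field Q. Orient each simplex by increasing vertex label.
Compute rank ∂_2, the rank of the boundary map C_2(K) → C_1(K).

rank∂_2=12

n_0=10 n_1=32 n_2=13  [Q]
∂1: piv[af,ah,ao,ap,aq,at,ef,ew,fs] rk=9  ker:eh,ep,eq,fh,fo,fw,ho,hp,hq,hs,ht,hw,op,oq,os,ow,pq,ps,qs,qt,qw,st,sw
∂2: piv[afh,aht,apq,ehp,ehq,epq,fow,fsw,how,hqw,hst,qst] rk=12  ker:hpq
rk∂_2=12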